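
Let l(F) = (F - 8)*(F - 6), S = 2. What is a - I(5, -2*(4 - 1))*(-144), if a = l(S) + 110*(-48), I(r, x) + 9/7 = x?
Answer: -44136/7 ≈ -6305.1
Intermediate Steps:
l(F) = (-8 + F)*(-6 + F)
I(r, x) = -9/7 + x
a = -5256 (a = (48 + 2**2 - 14*2) + 110*(-48) = (48 + 4 - 28) - 5280 = 24 - 5280 = -5256)
a - I(5, -2*(4 - 1))*(-144) = -5256 - (-9/7 - 2*(4 - 1))*(-144) = -5256 - (-9/7 - 2*3)*(-144) = -5256 - (-9/7 - 6)*(-144) = -5256 - (-51)*(-144)/7 = -5256 - 1*7344/7 = -5256 - 7344/7 = -44136/7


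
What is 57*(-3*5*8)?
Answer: -6840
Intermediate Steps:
57*(-3*5*8) = 57*(-15*8) = 57*(-120) = -6840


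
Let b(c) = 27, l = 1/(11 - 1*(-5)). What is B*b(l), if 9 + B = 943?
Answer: 25218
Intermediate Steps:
B = 934 (B = -9 + 943 = 934)
l = 1/16 (l = 1/(11 + 5) = 1/16 ≈ 0.062500)
B*b(l) = 934*27 = 25218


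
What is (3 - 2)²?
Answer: 1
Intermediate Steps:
(3 - 2)² = 1² = 1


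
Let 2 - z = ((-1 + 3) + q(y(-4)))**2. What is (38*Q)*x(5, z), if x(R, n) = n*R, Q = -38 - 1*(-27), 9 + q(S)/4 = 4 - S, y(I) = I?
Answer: 4180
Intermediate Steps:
q(S) = -20 - 4*S (q(S) = -36 + 4*(4 - S) = -36 + (16 - 4*S) = -20 - 4*S)
Q = -11 (Q = -38 + 27 = -11)
z = -2 (z = 2 - ((-1 + 3) + (-20 - 4*(-4)))**2 = 2 - (2 + (-20 + 16))**2 = 2 - (2 - 4)**2 = 2 - 1*(-2)**2 = 2 - 1*4 = 2 - 4 = -2)
x(R, n) = R*n
(38*Q)*x(5, z) = (38*(-11))*(5*(-2)) = -418*(-10) = 4180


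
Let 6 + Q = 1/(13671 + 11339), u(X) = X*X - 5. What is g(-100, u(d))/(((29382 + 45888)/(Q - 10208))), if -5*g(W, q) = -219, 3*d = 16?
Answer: -18648006147/3137504500 ≈ -5.9436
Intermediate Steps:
d = 16/3 (d = (⅓)*16 = 16/3 ≈ 5.3333)
u(X) = -5 + X² (u(X) = X² - 5 = -5 + X²)
g(W, q) = 219/5 (g(W, q) = -⅕*(-219) = 219/5)
Q = -150059/25010 (Q = -6 + 1/(13671 + 11339) = -6 + 1/25010 = -150059/25010 ≈ -6.0000)
g(-100, u(d))/(((29382 + 45888)/(Q - 10208))) = 219/(5*(((29382 + 45888)/(-150059/25010 - 10208)))) = 219/(5*((75270/(-255452139/25010)))) = 219/(5*((75270*(-25010/255452139)))) = 219/(5*(-627500900/85150713)) = (219/5)*(-85150713/627500900) = -18648006147/3137504500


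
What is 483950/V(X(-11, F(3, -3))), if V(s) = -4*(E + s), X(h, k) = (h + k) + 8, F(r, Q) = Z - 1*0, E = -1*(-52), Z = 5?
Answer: -241975/108 ≈ -2240.5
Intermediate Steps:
E = 52
F(r, Q) = 5 (F(r, Q) = 5 - 1*0 = 5 + 0 = 5)
X(h, k) = 8 + h + k
V(s) = -208 - 4*s (V(s) = -4*(52 + s) = -208 - 4*s)
483950/V(X(-11, F(3, -3))) = 483950/(-208 - 4*(8 - 11 + 5)) = 483950/(-208 - 4*2) = 483950/(-208 - 8) = 483950/(-216) = 483950*(-1/216) = -241975/108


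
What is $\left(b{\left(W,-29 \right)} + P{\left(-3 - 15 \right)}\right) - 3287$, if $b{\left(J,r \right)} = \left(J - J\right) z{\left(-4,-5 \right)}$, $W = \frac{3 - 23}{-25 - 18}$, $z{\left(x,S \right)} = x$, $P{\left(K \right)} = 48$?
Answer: $-3239$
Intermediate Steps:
$W = \frac{20}{43}$ ($W = - \frac{20}{-43} = \left(-20\right) \left(- \frac{1}{43}\right) = \frac{20}{43} \approx 0.46512$)
$b{\left(J,r \right)} = 0$ ($b{\left(J,r \right)} = \left(J - J\right) \left(-4\right) = 0 \left(-4\right) = 0$)
$\left(b{\left(W,-29 \right)} + P{\left(-3 - 15 \right)}\right) - 3287 = \left(0 + 48\right) - 3287 = 48 - 3287 = -3239$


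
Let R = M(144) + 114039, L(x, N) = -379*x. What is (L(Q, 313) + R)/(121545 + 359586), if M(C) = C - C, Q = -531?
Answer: 35032/53459 ≈ 0.65531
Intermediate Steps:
M(C) = 0
R = 114039 (R = 0 + 114039 = 114039)
(L(Q, 313) + R)/(121545 + 359586) = (-379*(-531) + 114039)/(121545 + 359586) = (201249 + 114039)/481131 = 315288*(1/481131) = 35032/53459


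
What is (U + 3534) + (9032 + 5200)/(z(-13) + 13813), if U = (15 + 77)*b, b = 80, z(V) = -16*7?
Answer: 49757642/4567 ≈ 10895.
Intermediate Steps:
z(V) = -112
U = 7360 (U = (15 + 77)*80 = 92*80 = 7360)
(U + 3534) + (9032 + 5200)/(z(-13) + 13813) = (7360 + 3534) + (9032 + 5200)/(-112 + 13813) = 10894 + 14232/13701 = 10894 + 14232*(1/13701) = 10894 + 4744/4567 = 49757642/4567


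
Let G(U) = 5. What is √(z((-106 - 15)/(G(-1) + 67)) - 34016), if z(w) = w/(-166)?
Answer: I*√33744406213/996 ≈ 184.43*I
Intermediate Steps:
z(w) = -w/166 (z(w) = w*(-1/166) = -w/166)
√(z((-106 - 15)/(G(-1) + 67)) - 34016) = √(-(-106 - 15)/(166*(5 + 67)) - 34016) = √(-(-121)/(166*72) - 34016) = √(-1/166*(-121/72) - 34016) = √(121/11952 - 34016) = √(-406559111/11952) = I*√33744406213/996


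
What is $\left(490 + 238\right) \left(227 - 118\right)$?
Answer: $79352$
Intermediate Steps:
$\left(490 + 238\right) \left(227 - 118\right) = 728 \cdot 109 = 79352$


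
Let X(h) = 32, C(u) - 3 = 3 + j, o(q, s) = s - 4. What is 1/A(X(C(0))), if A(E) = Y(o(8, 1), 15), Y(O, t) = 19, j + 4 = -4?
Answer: 1/19 ≈ 0.052632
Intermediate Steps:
j = -8 (j = -4 - 4 = -8)
o(q, s) = -4 + s
C(u) = -2 (C(u) = 3 + (3 - 8) = 3 - 5 = -2)
A(E) = 19
1/A(X(C(0))) = 1/19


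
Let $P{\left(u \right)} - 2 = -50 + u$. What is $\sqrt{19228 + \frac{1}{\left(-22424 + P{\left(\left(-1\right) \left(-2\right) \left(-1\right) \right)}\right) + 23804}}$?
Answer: $\frac{\sqrt{34012410530}}{1330} \approx 138.67$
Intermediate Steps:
$P{\left(u \right)} = -48 + u$ ($P{\left(u \right)} = 2 + \left(-50 + u\right) = -48 + u$)
$\sqrt{19228 + \frac{1}{\left(-22424 + P{\left(\left(-1\right) \left(-2\right) \left(-1\right) \right)}\right) + 23804}} = \sqrt{19228 + \frac{1}{\left(-22424 - \left(48 - \left(-1\right) \left(-2\right) \left(-1\right)\right)\right) + 23804}} = \sqrt{19228 + \frac{1}{\left(-22424 + \left(-48 + 2 \left(-1\right)\right)\right) + 23804}} = \sqrt{19228 + \frac{1}{\left(-22424 - 50\right) + 23804}} = \sqrt{19228 + \frac{1}{-22474 + 23804}} = \sqrt{19228 + \frac{1}{1330}} = \sqrt{\frac{25573241}{1330}} = \frac{\sqrt{34012410530}}{1330}$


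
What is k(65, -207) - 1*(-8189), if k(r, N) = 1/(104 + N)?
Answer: 843466/103 ≈ 8189.0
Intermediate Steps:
k(65, -207) - 1*(-8189) = 1/(104 - 207) - 1*(-8189) = 1/(-103) + 8189 = -1/103 + 8189 = 843466/103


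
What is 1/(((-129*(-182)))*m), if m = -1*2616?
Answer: -1/61418448 ≈ -1.6282e-8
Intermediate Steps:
m = -2616
1/(((-129*(-182)))*m) = 1/(-129*(-182)*(-2616)) = -1/2616/23478 = (1/23478)*(-1/2616) = -1/61418448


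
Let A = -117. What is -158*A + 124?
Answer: 18610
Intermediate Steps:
-158*A + 124 = -158*(-117) + 124 = 18486 + 124 = 18610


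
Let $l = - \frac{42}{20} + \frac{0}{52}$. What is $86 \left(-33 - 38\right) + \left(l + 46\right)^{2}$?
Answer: $- \frac{417879}{100} \approx -4178.8$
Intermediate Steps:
$l = - \frac{21}{10}$ ($l = \left(-42\right) \frac{1}{20} + 0 \cdot \frac{1}{52} = - \frac{21}{10} + 0 = - \frac{21}{10} \approx -2.1$)
$86 \left(-33 - 38\right) + \left(l + 46\right)^{2} = 86 \left(-33 - 38\right) + \left(- \frac{21}{10} + 46\right)^{2} = 86 \left(-71\right) + \left(\frac{439}{10}\right)^{2} = -6106 + \frac{192721}{100} = - \frac{417879}{100}$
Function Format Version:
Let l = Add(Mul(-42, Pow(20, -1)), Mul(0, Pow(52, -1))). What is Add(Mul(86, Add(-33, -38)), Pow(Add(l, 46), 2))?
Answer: Rational(-417879, 100) ≈ -4178.8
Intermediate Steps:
l = Rational(-21, 10) (l = Add(Mul(-42, Rational(1, 20)), Mul(0, Rational(1, 52))) = Add(Rational(-21, 10), 0) = Rational(-21, 10) ≈ -2.1000)
Add(Mul(86, Add(-33, -38)), Pow(Add(l, 46), 2)) = Add(Mul(86, Add(-33, -38)), Pow(Add(Rational(-21, 10), 46), 2)) = Add(Mul(86, -71), Pow(Rational(439, 10), 2)) = Add(-6106, Rational(192721, 100)) = Rational(-417879, 100)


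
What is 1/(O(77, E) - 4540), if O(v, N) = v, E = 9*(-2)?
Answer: -1/4463 ≈ -0.00022406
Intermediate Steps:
E = -18
1/(O(77, E) - 4540) = 1/(77 - 4540) = 1/(-4463) = -1/4463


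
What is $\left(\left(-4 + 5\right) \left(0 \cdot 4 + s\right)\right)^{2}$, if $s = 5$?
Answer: $25$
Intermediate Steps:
$\left(\left(-4 + 5\right) \left(0 \cdot 4 + s\right)\right)^{2} = \left(\left(-4 + 5\right) \left(0 \cdot 4 + 5\right)\right)^{2} = \left(1 \left(0 + 5\right)\right)^{2} = \left(1 \cdot 5\right)^{2} = 5^{2} = 25$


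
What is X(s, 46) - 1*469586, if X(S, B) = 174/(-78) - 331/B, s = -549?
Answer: -280818065/598 ≈ -4.6960e+5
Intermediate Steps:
X(S, B) = -29/13 - 331/B (X(S, B) = 174*(-1/78) - 331/B = -29/13 - 331/B)
X(s, 46) - 1*469586 = (-29/13 - 331/46) - 1*469586 = (-29/13 - 331*1/46) - 469586 = (-29/13 - 331/46) - 469586 = -5637/598 - 469586 = -280818065/598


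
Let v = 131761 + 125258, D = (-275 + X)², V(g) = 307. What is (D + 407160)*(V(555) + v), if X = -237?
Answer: 172229321104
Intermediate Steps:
D = 262144 (D = (-275 - 237)² = (-512)² = 262144)
v = 257019
(D + 407160)*(V(555) + v) = (262144 + 407160)*(307 + 257019) = 669304*257326 = 172229321104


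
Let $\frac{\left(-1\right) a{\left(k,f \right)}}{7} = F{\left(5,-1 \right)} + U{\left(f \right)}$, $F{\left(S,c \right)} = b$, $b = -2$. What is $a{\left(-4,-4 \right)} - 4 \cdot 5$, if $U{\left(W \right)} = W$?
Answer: $22$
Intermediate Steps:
$F{\left(S,c \right)} = -2$
$a{\left(k,f \right)} = 14 - 7 f$ ($a{\left(k,f \right)} = - 7 \left(-2 + f\right) = 14 - 7 f$)
$a{\left(-4,-4 \right)} - 4 \cdot 5 = \left(14 - -28\right) - 4 \cdot 5 = \left(14 + 28\right) - 20 = 42 - 20 = 22$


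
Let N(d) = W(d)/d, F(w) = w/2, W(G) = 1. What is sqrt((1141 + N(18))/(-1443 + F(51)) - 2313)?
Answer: I*sqrt(2066285690)/945 ≈ 48.102*I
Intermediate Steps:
F(w) = w/2 (F(w) = w*(1/2) = w/2)
N(d) = 1/d
sqrt((1141 + N(18))/(-1443 + F(51)) - 2313) = sqrt((1141 + 1/18)/(-1443 + (1/2)*51) - 2313) = sqrt((1141 + 1/18)/(-1443 + 51/2) - 2313) = sqrt(20539/(18*(-2835/2)) - 2313) = sqrt((20539/18)*(-2/2835) - 2313) = sqrt(-20539/25515 - 2313) = sqrt(-59036734/25515) = I*sqrt(2066285690)/945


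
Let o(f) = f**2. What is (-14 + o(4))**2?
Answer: 4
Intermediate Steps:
(-14 + o(4))**2 = (-14 + 4**2)**2 = (-14 + 16)**2 = 2**2 = 4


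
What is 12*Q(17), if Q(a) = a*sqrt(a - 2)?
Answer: 204*sqrt(15) ≈ 790.09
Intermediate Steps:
Q(a) = a*sqrt(-2 + a)
12*Q(17) = 12*(17*sqrt(-2 + 17)) = 12*(17*sqrt(15)) = 204*sqrt(15)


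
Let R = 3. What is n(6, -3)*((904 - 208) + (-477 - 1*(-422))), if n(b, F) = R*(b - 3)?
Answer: 5769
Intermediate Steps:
n(b, F) = -9 + 3*b (n(b, F) = 3*(b - 3) = 3*(-3 + b) = -9 + 3*b)
n(6, -3)*((904 - 208) + (-477 - 1*(-422))) = (-9 + 3*6)*((904 - 208) + (-477 - 1*(-422))) = (-9 + 18)*(696 + (-477 + 422)) = 9*(696 - 55) = 9*641 = 5769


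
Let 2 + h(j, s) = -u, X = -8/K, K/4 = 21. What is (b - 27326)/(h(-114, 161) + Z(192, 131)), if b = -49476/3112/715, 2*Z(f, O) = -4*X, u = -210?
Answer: -319213574169/2432012440 ≈ -131.25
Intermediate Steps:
K = 84 (K = 4*21 = 84)
X = -2/21 (X = -8/84 = -8*1/84 = -2/21 ≈ -0.095238)
h(j, s) = 208 (h(j, s) = -2 - 1*(-210) = -2 + 210 = 208)
Z(f, O) = 4/21 (Z(f, O) = (-4*(-2/21))/2 = (½)*(8/21) = 4/21)
b = -12369/556270 (b = -49476*1/3112*(1/715) = -12369/778*1/715 = -12369/556270 ≈ -0.022236)
(b - 27326)/(h(-114, 161) + Z(192, 131)) = (-12369/556270 - 27326)/(208 + 4/21) = -15200646389/(556270*4372/21) = -15200646389/556270*21/4372 = -319213574169/2432012440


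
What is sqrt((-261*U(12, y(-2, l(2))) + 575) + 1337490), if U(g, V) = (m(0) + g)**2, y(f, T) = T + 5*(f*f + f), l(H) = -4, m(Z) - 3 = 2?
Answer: 2*sqrt(315659) ≈ 1123.7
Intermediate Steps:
m(Z) = 5 (m(Z) = 3 + 2 = 5)
y(f, T) = T + 5*f + 5*f**2 (y(f, T) = T + 5*(f**2 + f) = T + 5*(f + f**2) = T + (5*f + 5*f**2) = T + 5*f + 5*f**2)
U(g, V) = (5 + g)**2
sqrt((-261*U(12, y(-2, l(2))) + 575) + 1337490) = sqrt((-261*(5 + 12)**2 + 575) + 1337490) = sqrt((-261*17**2 + 575) + 1337490) = sqrt((-261*289 + 575) + 1337490) = sqrt((-75429 + 575) + 1337490) = sqrt(-74854 + 1337490) = sqrt(1262636) = 2*sqrt(315659)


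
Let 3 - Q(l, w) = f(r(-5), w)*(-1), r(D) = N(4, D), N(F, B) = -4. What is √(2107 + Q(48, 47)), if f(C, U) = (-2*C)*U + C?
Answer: √2482 ≈ 49.820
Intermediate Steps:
r(D) = -4
f(C, U) = C - 2*C*U (f(C, U) = -2*C*U + C = C - 2*C*U)
Q(l, w) = -1 + 8*w (Q(l, w) = 3 - (-4*(1 - 2*w))*(-1) = 3 - (-4 + 8*w)*(-1) = 3 - (4 - 8*w) = 3 + (-4 + 8*w) = -1 + 8*w)
√(2107 + Q(48, 47)) = √(2107 + (-1 + 8*47)) = √(2107 + (-1 + 376)) = √(2107 + 375) = √2482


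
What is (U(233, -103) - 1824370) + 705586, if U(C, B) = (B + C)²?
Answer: -1101884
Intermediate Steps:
(U(233, -103) - 1824370) + 705586 = ((-103 + 233)² - 1824370) + 705586 = (130² - 1824370) + 705586 = (16900 - 1824370) + 705586 = -1807470 + 705586 = -1101884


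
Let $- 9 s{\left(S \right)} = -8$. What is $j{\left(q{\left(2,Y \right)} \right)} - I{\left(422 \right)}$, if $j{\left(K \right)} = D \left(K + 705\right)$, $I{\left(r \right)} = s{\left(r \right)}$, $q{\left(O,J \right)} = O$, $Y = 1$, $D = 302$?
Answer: $\frac{1921618}{9} \approx 2.1351 \cdot 10^{5}$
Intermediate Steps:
$s{\left(S \right)} = \frac{8}{9}$ ($s{\left(S \right)} = \left(- \frac{1}{9}\right) \left(-8\right) = \frac{8}{9}$)
$I{\left(r \right)} = \frac{8}{9}$
$j{\left(K \right)} = 212910 + 302 K$ ($j{\left(K \right)} = 302 \left(K + 705\right) = 302 \left(705 + K\right) = 212910 + 302 K$)
$j{\left(q{\left(2,Y \right)} \right)} - I{\left(422 \right)} = \left(212910 + 302 \cdot 2\right) - \frac{8}{9} = \left(212910 + 604\right) - \frac{8}{9} = 213514 - \frac{8}{9} = \frac{1921618}{9}$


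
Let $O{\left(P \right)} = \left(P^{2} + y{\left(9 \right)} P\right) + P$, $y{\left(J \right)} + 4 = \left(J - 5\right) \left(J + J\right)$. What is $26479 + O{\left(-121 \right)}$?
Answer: $32771$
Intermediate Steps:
$y{\left(J \right)} = -4 + 2 J \left(-5 + J\right)$ ($y{\left(J \right)} = -4 + \left(J - 5\right) \left(J + J\right) = -4 + \left(-5 + J\right) 2 J = -4 + 2 J \left(-5 + J\right)$)
$O{\left(P \right)} = P^{2} + 69 P$ ($O{\left(P \right)} = \left(P^{2} + \left(-4 - 90 + 2 \cdot 9^{2}\right) P\right) + P = \left(P^{2} + \left(-4 - 90 + 2 \cdot 81\right) P\right) + P = \left(P^{2} + \left(-4 - 90 + 162\right) P\right) + P = \left(P^{2} + 68 P\right) + P = P^{2} + 69 P$)
$26479 + O{\left(-121 \right)} = 26479 - 121 \left(69 - 121\right) = 26479 - -6292 = 26479 + 6292 = 32771$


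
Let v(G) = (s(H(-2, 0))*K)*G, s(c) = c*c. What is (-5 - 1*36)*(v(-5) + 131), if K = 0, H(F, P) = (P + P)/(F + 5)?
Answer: -5371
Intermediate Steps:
H(F, P) = 2*P/(5 + F) (H(F, P) = (2*P)/(5 + F) = 2*P/(5 + F))
s(c) = c**2
v(G) = 0 (v(G) = ((2*0/(5 - 2))**2*0)*G = ((2*0/3)**2*0)*G = ((2*0*(1/3))**2*0)*G = (0**2*0)*G = (0*0)*G = 0*G = 0)
(-5 - 1*36)*(v(-5) + 131) = (-5 - 1*36)*(0 + 131) = (-5 - 36)*131 = -41*131 = -5371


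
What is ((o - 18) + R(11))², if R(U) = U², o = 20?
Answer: 15129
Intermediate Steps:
((o - 18) + R(11))² = ((20 - 18) + 11²)² = (2 + 121)² = 123² = 15129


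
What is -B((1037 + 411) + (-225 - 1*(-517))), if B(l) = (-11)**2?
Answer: -121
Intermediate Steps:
B(l) = 121
-B((1037 + 411) + (-225 - 1*(-517))) = -1*121 = -121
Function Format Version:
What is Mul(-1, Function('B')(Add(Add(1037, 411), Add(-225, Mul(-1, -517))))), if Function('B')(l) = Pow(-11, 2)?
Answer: -121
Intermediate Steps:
Function('B')(l) = 121
Mul(-1, Function('B')(Add(Add(1037, 411), Add(-225, Mul(-1, -517))))) = Mul(-1, 121) = -121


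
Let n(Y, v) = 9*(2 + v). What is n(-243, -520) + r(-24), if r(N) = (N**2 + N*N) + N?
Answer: -3534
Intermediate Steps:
n(Y, v) = 18 + 9*v
r(N) = N + 2*N**2 (r(N) = (N**2 + N**2) + N = 2*N**2 + N = N + 2*N**2)
n(-243, -520) + r(-24) = (18 + 9*(-520)) - 24*(1 + 2*(-24)) = (18 - 4680) - 24*(1 - 48) = -4662 - 24*(-47) = -4662 + 1128 = -3534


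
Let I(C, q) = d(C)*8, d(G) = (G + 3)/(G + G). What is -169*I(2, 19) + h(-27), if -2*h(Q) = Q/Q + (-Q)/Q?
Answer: -1690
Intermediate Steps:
d(G) = (3 + G)/(2*G) (d(G) = (3 + G)/((2*G)) = (3 + G)*(1/(2*G)) = (3 + G)/(2*G))
h(Q) = 0 (h(Q) = -(Q/Q + (-Q)/Q)/2 = -(1 - 1)/2 = -½*0 = 0)
I(C, q) = 4*(3 + C)/C (I(C, q) = ((3 + C)/(2*C))*8 = 4*(3 + C)/C)
-169*I(2, 19) + h(-27) = -169*(4 + 12/2) + 0 = -169*(4 + 12*(½)) + 0 = -169*(4 + 6) + 0 = -169*10 + 0 = -1690 + 0 = -1690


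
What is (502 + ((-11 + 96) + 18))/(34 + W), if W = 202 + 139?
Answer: 121/75 ≈ 1.6133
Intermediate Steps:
W = 341
(502 + ((-11 + 96) + 18))/(34 + W) = (502 + ((-11 + 96) + 18))/(34 + 341) = (502 + (85 + 18))/375 = (502 + 103)*(1/375) = 605*(1/375) = 121/75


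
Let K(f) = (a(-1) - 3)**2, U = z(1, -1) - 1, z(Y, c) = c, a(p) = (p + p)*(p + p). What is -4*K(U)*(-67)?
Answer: 268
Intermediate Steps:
a(p) = 4*p**2 (a(p) = (2*p)*(2*p) = 4*p**2)
U = -2 (U = -1 - 1 = -2)
K(f) = 1 (K(f) = (4*(-1)**2 - 3)**2 = (4*1 - 3)**2 = (4 - 3)**2 = 1**2 = 1)
-4*K(U)*(-67) = -4*1*(-67) = -4*(-67) = 268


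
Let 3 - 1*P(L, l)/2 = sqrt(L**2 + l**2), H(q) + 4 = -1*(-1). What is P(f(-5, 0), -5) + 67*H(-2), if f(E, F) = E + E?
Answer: -195 - 10*sqrt(5) ≈ -217.36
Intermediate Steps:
H(q) = -3 (H(q) = -4 - 1*(-1) = -4 + 1 = -3)
f(E, F) = 2*E
P(L, l) = 6 - 2*sqrt(L**2 + l**2)
P(f(-5, 0), -5) + 67*H(-2) = (6 - 2*sqrt((2*(-5))**2 + (-5)**2)) + 67*(-3) = (6 - 2*sqrt((-10)**2 + 25)) - 201 = (6 - 2*sqrt(100 + 25)) - 201 = (6 - 10*sqrt(5)) - 201 = -195 - 10*sqrt(5)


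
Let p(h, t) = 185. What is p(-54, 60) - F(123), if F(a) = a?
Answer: 62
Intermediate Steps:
p(-54, 60) - F(123) = 185 - 1*123 = 185 - 123 = 62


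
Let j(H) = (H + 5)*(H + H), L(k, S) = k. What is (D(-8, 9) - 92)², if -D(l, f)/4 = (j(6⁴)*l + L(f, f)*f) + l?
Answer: 11644516303257600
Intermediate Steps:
j(H) = 2*H*(5 + H) (j(H) = (5 + H)*(2*H) = 2*H*(5 + H))
D(l, f) = -13488772*l - 4*f² (D(l, f) = -4*(((2*6⁴*(5 + 6⁴))*l + f*f) + l) = -4*(((2*1296*(5 + 1296))*l + f²) + l) = -4*(((2*1296*1301)*l + f²) + l) = -4*((3372192*l + f²) + l) = -4*((f² + 3372192*l) + l) = -4*(f² + 3372193*l) = -13488772*l - 4*f²)
(D(-8, 9) - 92)² = ((-13488772*(-8) - 4*9²) - 92)² = ((107910176 - 4*81) - 92)² = ((107910176 - 324) - 92)² = (107909852 - 92)² = 107909760² = 11644516303257600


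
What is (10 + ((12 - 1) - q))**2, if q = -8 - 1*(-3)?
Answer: 676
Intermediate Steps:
q = -5 (q = -8 + 3 = -5)
(10 + ((12 - 1) - q))**2 = (10 + ((12 - 1) - 1*(-5)))**2 = (10 + (11 + 5))**2 = (10 + 16)**2 = 26**2 = 676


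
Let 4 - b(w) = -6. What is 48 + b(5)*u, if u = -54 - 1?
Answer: -502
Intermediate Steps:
b(w) = 10 (b(w) = 4 - 1*(-6) = 4 + 6 = 10)
u = -55
48 + b(5)*u = 48 + 10*(-55) = 48 - 550 = -502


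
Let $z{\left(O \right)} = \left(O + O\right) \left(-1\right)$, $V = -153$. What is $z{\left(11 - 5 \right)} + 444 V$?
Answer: $-67944$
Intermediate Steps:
$z{\left(O \right)} = - 2 O$ ($z{\left(O \right)} = 2 O \left(-1\right) = - 2 O$)
$z{\left(11 - 5 \right)} + 444 V = - 2 \left(11 - 5\right) + 444 \left(-153\right) = \left(-2\right) 6 - 67932 = -12 - 67932 = -67944$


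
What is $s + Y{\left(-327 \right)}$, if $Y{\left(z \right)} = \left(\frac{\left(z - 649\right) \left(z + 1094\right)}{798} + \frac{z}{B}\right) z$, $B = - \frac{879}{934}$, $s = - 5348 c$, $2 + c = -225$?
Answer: $\frac{54834456730}{38969} \approx 1.4071 \cdot 10^{6}$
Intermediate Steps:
$c = -227$ ($c = -2 - 225 = -227$)
$s = 1213996$ ($s = \left(-5348\right) \left(-227\right) = 1213996$)
$B = - \frac{879}{934}$ ($B = \left(-879\right) \frac{1}{934} = - \frac{879}{934} \approx -0.94111$)
$Y{\left(z \right)} = z \left(- \frac{934 z}{879} + \frac{\left(-649 + z\right) \left(1094 + z\right)}{798}\right)$ ($Y{\left(z \right)} = \left(\frac{\left(z - 649\right) \left(z + 1094\right)}{798} + \frac{z}{- \frac{879}{934}}\right) z = \left(\left(-649 + z\right) \left(1094 + z\right) \frac{1}{798} + z \left(- \frac{934}{879}\right)\right) z = \left(\frac{\left(-649 + z\right) \left(1094 + z\right)}{798} - \frac{934 z}{879}\right) z = \left(- \frac{934 z}{879} + \frac{\left(-649 + z\right) \left(1094 + z\right)}{798}\right) z = z \left(- \frac{934 z}{879} + \frac{\left(-649 + z\right) \left(1094 + z\right)}{798}\right)$)
$s + Y{\left(-327 \right)} = 1213996 + \frac{1}{233814} \left(-327\right) \left(-208031758 - -38605293 + 293 \left(-327\right)^{2}\right) = 1213996 + \frac{1}{233814} \left(-327\right) \left(-208031758 + 38605293 + 293 \cdot 106929\right) = 1213996 + \frac{1}{233814} \left(-327\right) \left(-208031758 + 38605293 + 31330197\right) = 1213996 + \frac{1}{233814} \left(-327\right) \left(-138096268\right) = 1213996 + \frac{7526246606}{38969} = \frac{54834456730}{38969}$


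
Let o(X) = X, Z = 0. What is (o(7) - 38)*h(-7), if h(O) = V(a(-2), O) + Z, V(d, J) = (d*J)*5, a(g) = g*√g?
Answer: -2170*I*√2 ≈ -3068.8*I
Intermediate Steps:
a(g) = g^(3/2)
V(d, J) = 5*J*d (V(d, J) = (J*d)*5 = 5*J*d)
h(O) = -10*I*O*√2 (h(O) = 5*O*(-2)^(3/2) + 0 = 5*O*(-2*I*√2) + 0 = -10*I*O*√2 + 0 = -10*I*O*√2)
(o(7) - 38)*h(-7) = (7 - 38)*(-10*I*(-7)*√2) = -2170*I*√2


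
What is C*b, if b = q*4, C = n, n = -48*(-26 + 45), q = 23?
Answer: -83904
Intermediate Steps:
n = -912 (n = -48*19 = -912)
C = -912
b = 92 (b = 23*4 = 92)
C*b = -912*92 = -83904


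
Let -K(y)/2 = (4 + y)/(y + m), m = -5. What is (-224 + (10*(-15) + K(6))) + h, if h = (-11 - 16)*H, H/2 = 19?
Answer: -1420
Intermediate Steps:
H = 38 (H = 2*19 = 38)
K(y) = -2*(4 + y)/(-5 + y) (K(y) = -2*(4 + y)/(y - 5) = -2*(4 + y)/(-5 + y))
h = -1026 (h = (-11 - 16)*38 = -27*38 = -1026)
(-224 + (10*(-15) + K(6))) + h = (-224 + (10*(-15) + 2*(-4 - 1*6)/(-5 + 6))) - 1026 = (-224 + (-150 + 2*(-4 - 6)/1)) - 1026 = (-224 + (-150 + 2*1*(-10))) - 1026 = (-224 + (-150 - 20)) - 1026 = (-224 - 170) - 1026 = -394 - 1026 = -1420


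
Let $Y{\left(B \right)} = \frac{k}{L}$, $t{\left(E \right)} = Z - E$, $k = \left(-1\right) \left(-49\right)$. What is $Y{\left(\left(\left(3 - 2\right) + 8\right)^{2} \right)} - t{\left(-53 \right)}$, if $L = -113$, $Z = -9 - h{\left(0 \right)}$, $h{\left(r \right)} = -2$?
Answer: $- \frac{5247}{113} \approx -46.434$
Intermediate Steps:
$k = 49$
$Z = -7$ ($Z = -9 - -2 = -9 + 2 = -7$)
$t{\left(E \right)} = -7 - E$
$Y{\left(B \right)} = - \frac{49}{113}$ ($Y{\left(B \right)} = \frac{49}{-113} = 49 \left(- \frac{1}{113}\right) = - \frac{49}{113}$)
$Y{\left(\left(\left(3 - 2\right) + 8\right)^{2} \right)} - t{\left(-53 \right)} = - \frac{49}{113} - \left(-7 - -53\right) = - \frac{49}{113} - \left(-7 + 53\right) = - \frac{49}{113} - 46 = - \frac{5247}{113}$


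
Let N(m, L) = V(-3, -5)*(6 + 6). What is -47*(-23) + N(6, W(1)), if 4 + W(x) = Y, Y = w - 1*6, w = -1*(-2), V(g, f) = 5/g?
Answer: 1061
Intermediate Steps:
w = 2
Y = -4 (Y = 2 - 1*6 = 2 - 6 = -4)
W(x) = -8 (W(x) = -4 - 4 = -8)
N(m, L) = -20 (N(m, L) = (5/(-3))*(6 + 6) = (5*(-⅓))*12 = -5/3*12 = -20)
-47*(-23) + N(6, W(1)) = -47*(-23) - 20 = 1081 - 20 = 1061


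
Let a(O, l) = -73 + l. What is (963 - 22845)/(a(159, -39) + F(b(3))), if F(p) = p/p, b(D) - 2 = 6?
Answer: 7294/37 ≈ 197.14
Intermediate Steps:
b(D) = 8 (b(D) = 2 + 6 = 8)
F(p) = 1
(963 - 22845)/(a(159, -39) + F(b(3))) = (963 - 22845)/((-73 - 39) + 1) = -21882/(-112 + 1) = -21882/(-111) = -21882*(-1/111) = 7294/37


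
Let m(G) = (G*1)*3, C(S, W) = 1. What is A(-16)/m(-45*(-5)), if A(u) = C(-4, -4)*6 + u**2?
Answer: 262/675 ≈ 0.38815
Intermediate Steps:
A(u) = 6 + u**2 (A(u) = 1*6 + u**2 = 6 + u**2)
m(G) = 3*G (m(G) = G*3 = 3*G)
A(-16)/m(-45*(-5)) = (6 + (-16)**2)/((3*(-45*(-5)))) = (6 + 256)/((3*(-5*(-45)))) = 262/((3*225)) = 262/675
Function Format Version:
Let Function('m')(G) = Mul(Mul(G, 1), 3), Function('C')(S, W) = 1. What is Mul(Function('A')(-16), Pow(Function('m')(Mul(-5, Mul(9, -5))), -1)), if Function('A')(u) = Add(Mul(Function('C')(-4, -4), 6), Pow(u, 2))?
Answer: Rational(262, 675) ≈ 0.38815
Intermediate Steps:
Function('A')(u) = Add(6, Pow(u, 2)) (Function('A')(u) = Add(Mul(1, 6), Pow(u, 2)) = Add(6, Pow(u, 2)))
Function('m')(G) = Mul(3, G) (Function('m')(G) = Mul(G, 3) = Mul(3, G))
Mul(Function('A')(-16), Pow(Function('m')(Mul(-5, Mul(9, -5))), -1)) = Mul(Add(6, Pow(-16, 2)), Pow(Mul(3, Mul(-5, Mul(9, -5))), -1)) = Mul(Add(6, 256), Pow(Mul(3, Mul(-5, -45)), -1)) = Mul(262, Pow(Mul(3, 225), -1)) = Mul(262, Pow(675, -1)) = Mul(262, Rational(1, 675)) = Rational(262, 675)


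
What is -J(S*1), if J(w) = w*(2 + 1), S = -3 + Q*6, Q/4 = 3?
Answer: -207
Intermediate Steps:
Q = 12 (Q = 4*3 = 12)
S = 69 (S = -3 + 12*6 = -3 + 72 = 69)
J(w) = 3*w (J(w) = w*3 = 3*w)
-J(S*1) = -3*69*1 = -3*69 = -1*207 = -207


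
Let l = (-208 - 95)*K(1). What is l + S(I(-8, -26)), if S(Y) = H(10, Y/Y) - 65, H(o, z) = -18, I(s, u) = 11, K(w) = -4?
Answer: 1129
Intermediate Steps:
l = 1212 (l = (-208 - 95)*(-4) = -303*(-4) = 1212)
S(Y) = -83 (S(Y) = -18 - 65 = -83)
l + S(I(-8, -26)) = 1212 - 83 = 1129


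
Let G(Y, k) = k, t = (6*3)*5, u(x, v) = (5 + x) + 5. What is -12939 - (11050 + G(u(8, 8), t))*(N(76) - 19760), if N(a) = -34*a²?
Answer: 2407831221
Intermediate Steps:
u(x, v) = 10 + x
t = 90 (t = 18*5 = 90)
-12939 - (11050 + G(u(8, 8), t))*(N(76) - 19760) = -12939 - (11050 + 90)*(-34*76² - 19760) = -12939 - 11140*(-34*5776 - 19760) = -12939 - 11140*(-196384 - 19760) = -12939 - 11140*(-216144) = -12939 - 1*(-2407844160) = -12939 + 2407844160 = 2407831221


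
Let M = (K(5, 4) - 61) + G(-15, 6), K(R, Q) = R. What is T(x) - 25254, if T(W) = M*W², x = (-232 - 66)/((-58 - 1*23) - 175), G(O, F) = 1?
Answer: -414982591/16384 ≈ -25329.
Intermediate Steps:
x = 149/128 (x = -298/((-58 - 23) - 175) = -298/(-81 - 175) = -298/(-256) = -298*(-1/256) = 149/128 ≈ 1.1641)
M = -55 (M = (5 - 61) + 1 = -56 + 1 = -55)
T(W) = -55*W²
T(x) - 25254 = -55*(149/128)² - 25254 = -55*22201/16384 - 25254 = -1221055/16384 - 25254 = -414982591/16384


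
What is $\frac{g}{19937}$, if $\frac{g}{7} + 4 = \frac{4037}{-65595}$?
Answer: $- \frac{1864919}{1307767515} \approx -0.001426$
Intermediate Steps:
$g = - \frac{1864919}{65595}$ ($g = -28 + 7 \frac{4037}{-65595} = -28 + 7 \cdot 4037 \left(- \frac{1}{65595}\right) = -28 + 7 \left(- \frac{4037}{65595}\right) = -28 - \frac{28259}{65595} = - \frac{1864919}{65595} \approx -28.431$)
$\frac{g}{19937} = - \frac{1864919}{65595 \cdot 19937} = \left(- \frac{1864919}{65595}\right) \frac{1}{19937} = - \frac{1864919}{1307767515}$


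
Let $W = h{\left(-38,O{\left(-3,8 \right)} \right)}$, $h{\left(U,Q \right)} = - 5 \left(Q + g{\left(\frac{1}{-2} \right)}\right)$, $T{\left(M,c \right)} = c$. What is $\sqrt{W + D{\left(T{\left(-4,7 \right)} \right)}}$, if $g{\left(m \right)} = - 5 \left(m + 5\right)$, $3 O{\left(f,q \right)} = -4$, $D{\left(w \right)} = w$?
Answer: $\frac{\sqrt{4542}}{6} \approx 11.232$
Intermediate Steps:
$O{\left(f,q \right)} = - \frac{4}{3}$ ($O{\left(f,q \right)} = \frac{1}{3} \left(-4\right) = - \frac{4}{3}$)
$g{\left(m \right)} = -25 - 5 m$ ($g{\left(m \right)} = - 5 \left(5 + m\right) = -25 - 5 m$)
$h{\left(U,Q \right)} = \frac{225}{2} - 5 Q$ ($h{\left(U,Q \right)} = - 5 \left(Q - \left(25 + \frac{5}{-2}\right)\right) = - 5 \left(Q - \frac{45}{2}\right) = - 5 \left(- \frac{45}{2} + Q\right) = \frac{225}{2} - 5 Q$)
$W = \frac{715}{6}$ ($W = \frac{225}{2} - - \frac{20}{3} = \frac{225}{2} + \frac{20}{3} = \frac{715}{6} \approx 119.17$)
$\sqrt{W + D{\left(T{\left(-4,7 \right)} \right)}} = \sqrt{\frac{715}{6} + 7} = \sqrt{\frac{757}{6}} = \frac{\sqrt{4542}}{6}$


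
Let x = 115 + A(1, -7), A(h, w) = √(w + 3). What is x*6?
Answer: 690 + 12*I ≈ 690.0 + 12.0*I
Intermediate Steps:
A(h, w) = √(3 + w)
x = 115 + 2*I (x = 115 + √(3 - 7) = 115 + √(-4) = 115 + 2*I ≈ 115.0 + 2.0*I)
x*6 = (115 + 2*I)*6 = 690 + 12*I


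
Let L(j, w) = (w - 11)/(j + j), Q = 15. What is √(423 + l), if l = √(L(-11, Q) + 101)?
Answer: √(51183 + 11*√12199)/11 ≈ 20.810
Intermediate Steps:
L(j, w) = (-11 + w)/(2*j) (L(j, w) = (-11 + w)/((2*j)) = (-11 + w)*(1/(2*j)) = (-11 + w)/(2*j))
l = √12199/11 (l = √((½)*(-11 + 15)/(-11) + 101) = √((½)*(-1/11)*4 + 101) = √(-2/11 + 101) = √(1109/11) = √12199/11 ≈ 10.041)
√(423 + l) = √(423 + √12199/11)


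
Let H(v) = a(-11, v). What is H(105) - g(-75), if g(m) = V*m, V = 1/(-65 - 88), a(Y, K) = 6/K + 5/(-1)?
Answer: -9698/1785 ≈ -5.4331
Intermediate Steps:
a(Y, K) = -5 + 6/K (a(Y, K) = 6/K + 5*(-1) = 6/K - 5 = -5 + 6/K)
H(v) = -5 + 6/v
V = -1/153 (V = 1/(-153) = -1/153 ≈ -0.0065359)
g(m) = -m/153
H(105) - g(-75) = (-5 + 6/105) - (-1)*(-75)/153 = (-5 + 6*(1/105)) - 1*25/51 = (-5 + 2/35) - 25/51 = -173/35 - 25/51 = -9698/1785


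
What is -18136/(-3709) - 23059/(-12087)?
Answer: 304735663/44830683 ≈ 6.7975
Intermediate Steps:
-18136/(-3709) - 23059/(-12087) = -18136*(-1/3709) - 23059*(-1/12087) = 18136/3709 + 23059/12087 = 304735663/44830683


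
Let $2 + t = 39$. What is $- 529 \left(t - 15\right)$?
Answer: $-11638$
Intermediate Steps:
$t = 37$ ($t = -2 + 39 = 37$)
$- 529 \left(t - 15\right) = - 529 \left(37 - 15\right) = \left(-529\right) 22 = -11638$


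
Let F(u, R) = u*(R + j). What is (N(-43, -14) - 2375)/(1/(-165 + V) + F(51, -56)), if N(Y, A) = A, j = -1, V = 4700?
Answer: 10834115/13183244 ≈ 0.82181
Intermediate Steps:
F(u, R) = u*(-1 + R) (F(u, R) = u*(R - 1) = u*(-1 + R))
(N(-43, -14) - 2375)/(1/(-165 + V) + F(51, -56)) = (-14 - 2375)/(1/(-165 + 4700) + 51*(-1 - 56)) = -2389/(1/4535 + 51*(-57)) = -2389/(1/4535 - 2907) = -2389/(-13183244/4535) = -2389*(-4535/13183244) = 10834115/13183244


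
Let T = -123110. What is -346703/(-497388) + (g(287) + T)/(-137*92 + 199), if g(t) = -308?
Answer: 7298609211/685566460 ≈ 10.646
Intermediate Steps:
-346703/(-497388) + (g(287) + T)/(-137*92 + 199) = -346703/(-497388) + (-308 - 123110)/(-137*92 + 199) = -346703*(-1/497388) - 123418/(-12604 + 199) = 346703/497388 - 123418/(-12405) = 346703/497388 - 123418*(-1/12405) = 346703/497388 + 123418/12405 = 7298609211/685566460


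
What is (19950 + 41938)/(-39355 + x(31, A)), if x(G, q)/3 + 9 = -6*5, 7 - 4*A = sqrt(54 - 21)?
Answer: -3868/2467 ≈ -1.5679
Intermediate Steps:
A = 7/4 - sqrt(33)/4 (A = 7/4 - sqrt(54 - 21)/4 = 7/4 - sqrt(33)/4 ≈ 0.31386)
x(G, q) = -117 (x(G, q) = -27 + 3*(-6*5) = -27 + 3*(-30) = -27 - 90 = -117)
(19950 + 41938)/(-39355 + x(31, A)) = (19950 + 41938)/(-39355 - 117) = 61888/(-39472) = 61888*(-1/39472) = -3868/2467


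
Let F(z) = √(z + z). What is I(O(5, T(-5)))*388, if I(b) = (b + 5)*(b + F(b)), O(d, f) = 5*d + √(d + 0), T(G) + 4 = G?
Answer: 292940 + 388*√(250 + 10*√5) + 11640*√(50 + 2*√5) + 21340*√5 ≈ 4.3297e+5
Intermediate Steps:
T(G) = -4 + G
F(z) = √2*√z (F(z) = √(2*z) = √2*√z)
O(d, f) = √d + 5*d (O(d, f) = 5*d + √d = √d + 5*d)
I(b) = (5 + b)*(b + √2*√b) (I(b) = (b + 5)*(b + √2*√b) = (5 + b)*(b + √2*√b))
I(O(5, T(-5)))*388 = ((√5 + 5*5)² + 5*(√5 + 5*5) + √2*(√5 + 5*5)^(3/2) + 5*√2*√(√5 + 5*5))*388 = ((√5 + 25)² + 5*(√5 + 25) + √2*(√5 + 25)^(3/2) + 5*√2*√(√5 + 25))*388 = ((25 + √5)² + 5*(25 + √5) + √2*(25 + √5)^(3/2) + 5*√2*√(25 + √5))*388 = ((25 + √5)² + (125 + 5*√5) + √2*(25 + √5)^(3/2) + 5*√2*√(25 + √5))*388 = (125 + (25 + √5)² + 5*√5 + √2*(25 + √5)^(3/2) + 5*√2*√(25 + √5))*388 = 48500 + 388*(25 + √5)² + 1940*√5 + 388*√2*(25 + √5)^(3/2) + 1940*√2*√(25 + √5)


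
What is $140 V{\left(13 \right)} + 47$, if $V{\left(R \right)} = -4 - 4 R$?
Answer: $-7793$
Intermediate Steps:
$140 V{\left(13 \right)} + 47 = 140 \left(-4 - 52\right) + 47 = 140 \left(-56\right) + 47 = -7840 + 47 = -7793$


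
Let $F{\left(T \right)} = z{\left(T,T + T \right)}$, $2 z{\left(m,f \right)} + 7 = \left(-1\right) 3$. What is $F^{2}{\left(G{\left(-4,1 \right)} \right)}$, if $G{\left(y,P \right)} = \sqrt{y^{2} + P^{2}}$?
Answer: $25$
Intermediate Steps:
$z{\left(m,f \right)} = -5$ ($z{\left(m,f \right)} = - \frac{7}{2} + \frac{\left(-1\right) 3}{2} = - \frac{7}{2} + \frac{1}{2} \left(-3\right) = - \frac{7}{2} - \frac{3}{2} = -5$)
$G{\left(y,P \right)} = \sqrt{P^{2} + y^{2}}$
$F{\left(T \right)} = -5$
$F^{2}{\left(G{\left(-4,1 \right)} \right)} = \left(-5\right)^{2} = 25$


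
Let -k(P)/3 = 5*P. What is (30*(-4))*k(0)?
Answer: 0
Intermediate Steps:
k(P) = -15*P
(30*(-4))*k(0) = (30*(-4))*(-15*0) = -120*0 = 0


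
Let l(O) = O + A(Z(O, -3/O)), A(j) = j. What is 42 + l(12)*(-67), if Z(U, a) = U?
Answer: -1566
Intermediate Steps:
l(O) = 2*O (l(O) = O + O = 2*O)
42 + l(12)*(-67) = 42 + (2*12)*(-67) = 42 + 24*(-67) = 42 - 1608 = -1566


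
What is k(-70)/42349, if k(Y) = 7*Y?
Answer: -490/42349 ≈ -0.011571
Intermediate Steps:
k(-70)/42349 = (7*(-70))/42349 = -490*1/42349 = -490/42349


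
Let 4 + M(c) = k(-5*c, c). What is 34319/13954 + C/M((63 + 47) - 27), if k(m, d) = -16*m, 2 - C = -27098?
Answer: 151473571/23149686 ≈ 6.5432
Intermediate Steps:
C = 27100 (C = 2 - 1*(-27098) = 2 + 27098 = 27100)
k(m, d) = -16*m
M(c) = -4 + 80*c (M(c) = -4 - (-80)*c = -4 + 80*c)
34319/13954 + C/M((63 + 47) - 27) = 34319/13954 + 27100/(-4 + 80*((63 + 47) - 27)) = 34319*(1/13954) + 27100/(-4 + 80*(110 - 27)) = 34319/13954 + 27100/(-4 + 80*83) = 34319/13954 + 27100/(-4 + 6640) = 34319/13954 + 27100/6636 = 34319/13954 + 27100*(1/6636) = 34319/13954 + 6775/1659 = 151473571/23149686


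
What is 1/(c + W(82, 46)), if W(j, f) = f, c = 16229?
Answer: 1/16275 ≈ 6.1444e-5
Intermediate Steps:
1/(c + W(82, 46)) = 1/(16229 + 46) = 1/16275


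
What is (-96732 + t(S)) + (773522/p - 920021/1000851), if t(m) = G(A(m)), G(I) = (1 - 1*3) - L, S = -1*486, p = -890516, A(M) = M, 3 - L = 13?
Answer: -1164988693528433/12044240934 ≈ -96726.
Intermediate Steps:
L = -10 (L = 3 - 1*13 = 3 - 13 = -10)
S = -486
G(I) = 8 (G(I) = (1 - 1*3) - 1*(-10) = (1 - 3) + 10 = -2 + 10 = 8)
t(m) = 8
(-96732 + t(S)) + (773522/p - 920021/1000851) = (-96732 + 8) + (773522/(-890516) - 920021/1000851) = -96724 + (773522*(-1/890516) - 920021*1/1000851) = -96724 + (-10453/12034 - 920021/1000851) = -96724 - 21533428217/12044240934 = -1164988693528433/12044240934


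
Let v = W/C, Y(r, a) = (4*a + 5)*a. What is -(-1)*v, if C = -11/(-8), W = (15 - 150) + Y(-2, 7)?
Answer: 768/11 ≈ 69.818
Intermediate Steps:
Y(r, a) = a*(5 + 4*a) (Y(r, a) = (5 + 4*a)*a = a*(5 + 4*a))
W = 96 (W = (15 - 150) + 7*(5 + 4*7) = -135 + 7*(5 + 28) = -135 + 7*33 = -135 + 231 = 96)
C = 11/8 (C = -11*(-⅛) = 11/8 ≈ 1.3750)
v = 768/11 (v = 96/(11/8) = 96*(8/11) = 768/11 ≈ 69.818)
-(-1)*v = -(-1)*768/11 = -1*(-768/11) = 768/11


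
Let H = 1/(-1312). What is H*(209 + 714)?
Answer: -923/1312 ≈ -0.70351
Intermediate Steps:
H = -1/1312 ≈ -0.00076220
H*(209 + 714) = -(209 + 714)/1312 = -1/1312*923 = -923/1312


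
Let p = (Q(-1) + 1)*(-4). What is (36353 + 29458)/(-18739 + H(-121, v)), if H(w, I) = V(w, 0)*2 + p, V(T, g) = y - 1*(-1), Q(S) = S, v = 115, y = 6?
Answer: -65811/18725 ≈ -3.5146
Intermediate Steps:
V(T, g) = 7 (V(T, g) = 6 - 1*(-1) = 6 + 1 = 7)
p = 0 (p = (-1 + 1)*(-4) = 0*(-4) = 0)
H(w, I) = 14 (H(w, I) = 7*2 + 0 = 14 + 0 = 14)
(36353 + 29458)/(-18739 + H(-121, v)) = (36353 + 29458)/(-18739 + 14) = 65811/(-18725) = 65811*(-1/18725) = -65811/18725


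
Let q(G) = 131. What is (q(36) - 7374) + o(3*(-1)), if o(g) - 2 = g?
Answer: -7244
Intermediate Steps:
o(g) = 2 + g
(q(36) - 7374) + o(3*(-1)) = (131 - 7374) + (2 + 3*(-1)) = -7243 + (2 - 3) = -7243 - 1 = -7244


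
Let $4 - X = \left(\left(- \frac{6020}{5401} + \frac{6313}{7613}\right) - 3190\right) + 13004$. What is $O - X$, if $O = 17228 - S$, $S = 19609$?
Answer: $\frac{305452499030}{41117813} \approx 7428.7$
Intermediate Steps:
$O = -2381$ ($O = 17228 - 19609 = -2381$)
$X = - \frac{403354011783}{41117813}$ ($X = 4 - \left(\left(\left(- \frac{6020}{5401} + \frac{6313}{7613}\right) - 3190\right) + 13004\right) = 4 - \left(\left(- \frac{11733747}{41117813} - 3190\right) + 13004\right) = 4 - \left(- \frac{131177557217}{41117813} + 13004\right) = 4 - \frac{403518483035}{41117813} = - \frac{403354011783}{41117813} \approx -9809.7$)
$O - X = -2381 - - \frac{403354011783}{41117813} = -2381 + \frac{403354011783}{41117813} = \frac{305452499030}{41117813}$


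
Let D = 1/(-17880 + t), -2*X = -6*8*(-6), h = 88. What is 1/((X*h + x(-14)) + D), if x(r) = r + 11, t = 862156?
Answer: -844276/10701198299 ≈ -7.8895e-5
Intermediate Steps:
x(r) = 11 + r
X = -144 (X = -(-6*8)*(-6)/2 = -(-24)*(-6) = -½*288 = -144)
D = 1/844276 (D = 1/(-17880 + 862156) = 1/844276 ≈ 1.1844e-6)
1/((X*h + x(-14)) + D) = 1/((-144*88 + (11 - 14)) + 1/844276) = 1/((-12672 - 3) + 1/844276) = 1/(-12675 + 1/844276) = 1/(-10701198299/844276) = -844276/10701198299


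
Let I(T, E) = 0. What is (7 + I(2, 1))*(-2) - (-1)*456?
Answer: 442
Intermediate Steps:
(7 + I(2, 1))*(-2) - (-1)*456 = (7 + 0)*(-2) - (-1)*456 = 7*(-2) - 1*(-456) = -14 + 456 = 442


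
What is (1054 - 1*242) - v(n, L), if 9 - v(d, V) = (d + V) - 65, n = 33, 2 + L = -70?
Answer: 699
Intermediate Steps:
L = -72 (L = -2 - 70 = -72)
v(d, V) = 74 - V - d (v(d, V) = 9 - ((d + V) - 65) = 9 - ((V + d) - 65) = 9 - (-65 + V + d) = 9 + (65 - V - d) = 74 - V - d)
(1054 - 1*242) - v(n, L) = (1054 - 1*242) - (74 - 1*(-72) - 1*33) = (1054 - 242) - (74 + 72 - 33) = 812 - 1*113 = 812 - 113 = 699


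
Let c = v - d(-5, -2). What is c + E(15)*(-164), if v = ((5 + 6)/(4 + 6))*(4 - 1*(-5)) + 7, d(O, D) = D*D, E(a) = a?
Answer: -24471/10 ≈ -2447.1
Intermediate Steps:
d(O, D) = D²
v = 169/10 (v = (11/10)*(4 + 5) + 7 = (11*(⅒))*9 + 7 = (11/10)*9 + 7 = 99/10 + 7 = 169/10 ≈ 16.900)
c = 129/10 (c = 169/10 - 1*(-2)² = 169/10 - 1*4 = 169/10 - 4 = 129/10 ≈ 12.900)
c + E(15)*(-164) = 129/10 + 15*(-164) = 129/10 - 2460 = -24471/10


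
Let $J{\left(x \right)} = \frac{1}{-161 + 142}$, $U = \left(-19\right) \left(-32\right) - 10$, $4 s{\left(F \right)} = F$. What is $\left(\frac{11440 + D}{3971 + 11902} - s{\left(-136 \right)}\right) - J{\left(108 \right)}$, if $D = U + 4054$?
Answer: $\frac{3525193}{100529} \approx 35.066$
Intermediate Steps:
$s{\left(F \right)} = \frac{F}{4}$
$U = 598$ ($U = 608 - 10 = 598$)
$D = 4652$ ($D = 598 + 4054 = 4652$)
$J{\left(x \right)} = - \frac{1}{19}$ ($J{\left(x \right)} = \frac{1}{-19} = - \frac{1}{19}$)
$\left(\frac{11440 + D}{3971 + 11902} - s{\left(-136 \right)}\right) - J{\left(108 \right)} = \left(\frac{11440 + 4652}{3971 + 11902} - \frac{1}{4} \left(-136\right)\right) - - \frac{1}{19} = \left(\frac{16092}{15873} - -34\right) + \frac{1}{19} = \left(16092 \cdot \frac{1}{15873} + 34\right) + \frac{1}{19} = \left(\frac{5364}{5291} + 34\right) + \frac{1}{19} = \frac{185258}{5291} + \frac{1}{19} = \frac{3525193}{100529}$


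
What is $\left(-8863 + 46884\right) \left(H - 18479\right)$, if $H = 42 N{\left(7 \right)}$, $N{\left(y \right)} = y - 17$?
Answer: $-718558879$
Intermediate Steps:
$N{\left(y \right)} = -17 + y$
$H = -420$ ($H = 42 \left(-17 + 7\right) = 42 \left(-10\right) = -420$)
$\left(-8863 + 46884\right) \left(H - 18479\right) = \left(-8863 + 46884\right) \left(-420 - 18479\right) = 38021 \left(-18899\right) = -718558879$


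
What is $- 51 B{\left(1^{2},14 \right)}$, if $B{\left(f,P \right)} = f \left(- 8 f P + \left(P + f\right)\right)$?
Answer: $4947$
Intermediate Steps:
$B{\left(f,P \right)} = f \left(P + f - 8 P f\right)$ ($B{\left(f,P \right)} = f \left(- 8 P f + \left(P + f\right)\right) = f \left(P + f - 8 P f\right)$)
$- 51 B{\left(1^{2},14 \right)} = - 51 \cdot 1^{2} \left(14 + 1^{2} - 112 \cdot 1^{2}\right) = - 51 \cdot 1 \left(14 + 1 - 112 \cdot 1\right) = - 51 \cdot 1 \left(14 + 1 - 112\right) = - 51 \cdot 1 \left(-97\right) = \left(-51\right) \left(-97\right) = 4947$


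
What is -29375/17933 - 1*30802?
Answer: -552401641/17933 ≈ -30804.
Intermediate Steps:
-29375/17933 - 1*30802 = -29375*1/17933 - 30802 = -29375/17933 - 30802 = -552401641/17933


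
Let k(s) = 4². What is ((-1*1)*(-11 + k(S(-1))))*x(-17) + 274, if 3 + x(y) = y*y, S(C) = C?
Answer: -1156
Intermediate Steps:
k(s) = 16
x(y) = -3 + y² (x(y) = -3 + y*y = -3 + y²)
((-1*1)*(-11 + k(S(-1))))*x(-17) + 274 = ((-1*1)*(-11 + 16))*(-3 + (-17)²) + 274 = (-1*5)*(-3 + 289) + 274 = -5*286 + 274 = -1430 + 274 = -1156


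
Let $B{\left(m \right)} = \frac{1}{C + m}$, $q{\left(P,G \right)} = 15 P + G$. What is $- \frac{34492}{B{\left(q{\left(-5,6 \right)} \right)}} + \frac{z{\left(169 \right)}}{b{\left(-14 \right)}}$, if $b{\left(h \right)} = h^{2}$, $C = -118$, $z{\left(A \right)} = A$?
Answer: $\frac{1264200953}{196} \approx 6.45 \cdot 10^{6}$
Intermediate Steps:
$q{\left(P,G \right)} = G + 15 P$
$B{\left(m \right)} = \frac{1}{-118 + m}$
$- \frac{34492}{B{\left(q{\left(-5,6 \right)} \right)}} + \frac{z{\left(169 \right)}}{b{\left(-14 \right)}} = - \frac{34492}{\frac{1}{-118 + \left(6 + 15 \left(-5\right)\right)}} + \frac{169}{\left(-14\right)^{2}} = - \frac{34492}{\frac{1}{-118 + \left(6 - 75\right)}} + \frac{169}{196} = - \frac{34492}{\frac{1}{-118 - 69}} + 169 \cdot \frac{1}{196} = - \frac{34492}{\frac{1}{-187}} + \frac{169}{196} = - \frac{34492}{- \frac{1}{187}} + \frac{169}{196} = \left(-34492\right) \left(-187\right) + \frac{169}{196} = 6450004 + \frac{169}{196} = \frac{1264200953}{196}$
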